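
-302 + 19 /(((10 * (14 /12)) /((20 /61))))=-128726 /427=-301.47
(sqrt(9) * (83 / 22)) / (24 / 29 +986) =7221 / 629596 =0.01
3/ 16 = 0.19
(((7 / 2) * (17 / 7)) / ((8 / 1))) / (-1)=-17 / 16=-1.06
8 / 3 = 2.67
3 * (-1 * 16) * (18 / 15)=-288 / 5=-57.60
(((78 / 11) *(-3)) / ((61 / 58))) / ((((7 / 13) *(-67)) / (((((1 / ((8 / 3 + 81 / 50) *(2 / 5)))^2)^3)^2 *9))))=12280185452022124081850051879882812500 / 1571907687788028020140285937676767967899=0.01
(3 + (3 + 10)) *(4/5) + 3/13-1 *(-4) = 17.03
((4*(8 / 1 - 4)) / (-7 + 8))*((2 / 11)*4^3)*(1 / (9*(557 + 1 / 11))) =128 / 3447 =0.04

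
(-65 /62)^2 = 4225 /3844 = 1.10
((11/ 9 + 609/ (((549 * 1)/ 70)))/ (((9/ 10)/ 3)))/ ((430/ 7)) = 7049/ 1647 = 4.28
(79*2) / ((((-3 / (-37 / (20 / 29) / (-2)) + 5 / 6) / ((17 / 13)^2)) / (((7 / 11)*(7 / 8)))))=3601156461 / 17270110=208.52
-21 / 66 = -7 / 22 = -0.32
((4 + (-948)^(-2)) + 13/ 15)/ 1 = 21868469/ 4493520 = 4.87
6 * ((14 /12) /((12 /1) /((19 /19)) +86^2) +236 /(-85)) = -10489133 /629680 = -16.66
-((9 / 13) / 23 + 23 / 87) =-7660 / 26013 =-0.29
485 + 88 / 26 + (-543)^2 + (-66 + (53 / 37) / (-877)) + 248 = 124661009959 / 421837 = 295519.38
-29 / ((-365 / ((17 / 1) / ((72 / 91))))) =44863 / 26280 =1.71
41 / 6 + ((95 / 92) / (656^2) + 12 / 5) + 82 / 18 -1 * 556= -965998453069 / 1781591040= -542.21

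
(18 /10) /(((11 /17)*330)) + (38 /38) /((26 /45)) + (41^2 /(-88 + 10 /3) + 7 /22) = -88882862 /4994275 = -17.80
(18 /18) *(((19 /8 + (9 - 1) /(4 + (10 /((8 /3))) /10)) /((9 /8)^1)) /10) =1177 /3150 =0.37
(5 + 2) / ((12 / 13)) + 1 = 103 / 12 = 8.58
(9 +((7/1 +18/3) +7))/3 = 29/3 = 9.67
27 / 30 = 9 / 10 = 0.90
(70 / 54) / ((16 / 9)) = 35 / 48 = 0.73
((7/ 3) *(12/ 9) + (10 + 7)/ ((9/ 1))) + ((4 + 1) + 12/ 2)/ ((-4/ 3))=-13/ 4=-3.25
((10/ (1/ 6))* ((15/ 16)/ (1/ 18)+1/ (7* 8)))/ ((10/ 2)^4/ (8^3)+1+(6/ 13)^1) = 1431040/ 3787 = 377.88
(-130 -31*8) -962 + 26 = -1314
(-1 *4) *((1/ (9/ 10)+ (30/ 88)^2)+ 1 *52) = -927433/ 4356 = -212.91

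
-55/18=-3.06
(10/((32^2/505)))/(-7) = -2525/3584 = -0.70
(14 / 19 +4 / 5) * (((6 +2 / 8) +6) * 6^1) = 10731 / 95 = 112.96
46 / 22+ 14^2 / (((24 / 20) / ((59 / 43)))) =320977 / 1419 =226.20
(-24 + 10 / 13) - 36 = -770 / 13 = -59.23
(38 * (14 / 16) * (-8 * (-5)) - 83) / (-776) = -1247 / 776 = -1.61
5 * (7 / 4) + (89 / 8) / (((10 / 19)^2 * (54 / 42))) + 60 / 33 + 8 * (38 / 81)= 32473597 / 712800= 45.56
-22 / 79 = -0.28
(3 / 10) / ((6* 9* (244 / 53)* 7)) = 53 / 307440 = 0.00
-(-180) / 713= 180 / 713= 0.25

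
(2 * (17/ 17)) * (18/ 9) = 4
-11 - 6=-17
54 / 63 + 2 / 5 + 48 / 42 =12 / 5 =2.40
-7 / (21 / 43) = -43 / 3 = -14.33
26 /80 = 13 /40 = 0.32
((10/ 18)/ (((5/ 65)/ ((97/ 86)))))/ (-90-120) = -1261/ 32508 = -0.04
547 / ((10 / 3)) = 1641 / 10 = 164.10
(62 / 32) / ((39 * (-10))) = -31 / 6240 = -0.00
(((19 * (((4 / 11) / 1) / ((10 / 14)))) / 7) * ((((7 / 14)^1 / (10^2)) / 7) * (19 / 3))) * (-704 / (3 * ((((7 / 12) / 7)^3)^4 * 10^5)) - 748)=-1072904125629722 / 8203125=-130792121.98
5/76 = 0.07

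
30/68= 15/34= 0.44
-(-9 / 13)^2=-81 / 169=-0.48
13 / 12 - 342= -4091 / 12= -340.92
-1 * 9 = -9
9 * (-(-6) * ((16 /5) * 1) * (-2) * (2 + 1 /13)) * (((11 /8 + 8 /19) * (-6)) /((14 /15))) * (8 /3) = 419904 /19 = 22100.21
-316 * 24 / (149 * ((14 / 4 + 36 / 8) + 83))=-7584 / 13559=-0.56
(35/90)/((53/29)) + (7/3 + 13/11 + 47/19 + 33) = 7816255/199386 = 39.20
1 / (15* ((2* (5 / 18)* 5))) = 0.02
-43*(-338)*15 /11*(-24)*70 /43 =-8517600 /11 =-774327.27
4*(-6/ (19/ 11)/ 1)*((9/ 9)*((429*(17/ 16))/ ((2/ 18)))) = -2166021/ 38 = -57000.55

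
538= 538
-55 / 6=-9.17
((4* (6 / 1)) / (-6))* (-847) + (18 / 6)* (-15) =3343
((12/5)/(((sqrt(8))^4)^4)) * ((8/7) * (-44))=-33/4587520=-0.00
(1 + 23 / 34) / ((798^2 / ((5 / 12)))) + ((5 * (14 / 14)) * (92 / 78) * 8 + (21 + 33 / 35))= 20479668037 / 296281440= 69.12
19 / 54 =0.35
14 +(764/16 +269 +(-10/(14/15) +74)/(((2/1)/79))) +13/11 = 872169/308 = 2831.72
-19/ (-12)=19/ 12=1.58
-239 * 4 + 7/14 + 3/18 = -2866/3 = -955.33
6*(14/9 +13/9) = 18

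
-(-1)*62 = 62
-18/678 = -3/113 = -0.03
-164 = -164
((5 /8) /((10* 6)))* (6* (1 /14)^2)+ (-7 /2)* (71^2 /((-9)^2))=-55329935 /254016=-217.82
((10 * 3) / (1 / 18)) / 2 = 270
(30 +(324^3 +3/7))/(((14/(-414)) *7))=-49283756667/343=-143684421.77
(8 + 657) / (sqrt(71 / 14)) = 665 * sqrt(994) / 71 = 295.30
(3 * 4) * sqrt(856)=351.09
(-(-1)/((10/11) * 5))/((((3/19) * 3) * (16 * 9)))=209/64800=0.00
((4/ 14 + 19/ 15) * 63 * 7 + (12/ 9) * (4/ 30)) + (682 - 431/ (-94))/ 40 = 23753731/ 33840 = 701.94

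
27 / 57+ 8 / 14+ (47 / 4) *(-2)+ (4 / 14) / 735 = -4390079 / 195510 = -22.45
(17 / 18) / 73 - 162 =-212851 / 1314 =-161.99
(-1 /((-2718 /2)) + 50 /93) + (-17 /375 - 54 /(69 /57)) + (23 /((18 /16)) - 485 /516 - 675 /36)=-225833369584 /5208197625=-43.36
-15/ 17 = -0.88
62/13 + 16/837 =52102/10881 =4.79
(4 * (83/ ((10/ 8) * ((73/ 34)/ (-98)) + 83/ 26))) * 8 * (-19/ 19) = -460189184/ 548367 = -839.20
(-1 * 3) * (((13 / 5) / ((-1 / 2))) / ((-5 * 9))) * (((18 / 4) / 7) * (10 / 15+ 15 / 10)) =-169 / 350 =-0.48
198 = 198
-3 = -3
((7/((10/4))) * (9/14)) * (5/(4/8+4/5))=90/13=6.92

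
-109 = -109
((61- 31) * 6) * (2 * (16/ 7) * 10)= 57600/ 7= 8228.57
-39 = -39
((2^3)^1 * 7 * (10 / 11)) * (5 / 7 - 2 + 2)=400 / 11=36.36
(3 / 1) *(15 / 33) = 15 / 11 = 1.36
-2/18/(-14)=1/126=0.01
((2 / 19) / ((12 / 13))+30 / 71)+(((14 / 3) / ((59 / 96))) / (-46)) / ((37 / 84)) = 65760983 / 406391646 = 0.16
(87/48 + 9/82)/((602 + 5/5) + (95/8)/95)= 1261/395650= 0.00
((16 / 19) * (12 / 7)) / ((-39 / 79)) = -5056 / 1729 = -2.92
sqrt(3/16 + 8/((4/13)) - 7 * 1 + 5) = 3 * sqrt(43)/4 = 4.92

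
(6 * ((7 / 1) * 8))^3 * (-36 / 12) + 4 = -113799164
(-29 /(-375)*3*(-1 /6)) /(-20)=29 /15000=0.00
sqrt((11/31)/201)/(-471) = -sqrt(68541)/2934801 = -0.00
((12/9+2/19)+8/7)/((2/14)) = 1030/57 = 18.07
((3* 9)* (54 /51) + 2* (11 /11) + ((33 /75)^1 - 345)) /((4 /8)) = -266876 /425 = -627.94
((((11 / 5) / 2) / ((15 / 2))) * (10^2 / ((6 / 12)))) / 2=44 / 3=14.67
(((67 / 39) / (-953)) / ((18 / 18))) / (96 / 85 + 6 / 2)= -5695 / 13045617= -0.00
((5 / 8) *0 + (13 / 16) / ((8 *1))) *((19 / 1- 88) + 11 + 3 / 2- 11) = -1755 / 256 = -6.86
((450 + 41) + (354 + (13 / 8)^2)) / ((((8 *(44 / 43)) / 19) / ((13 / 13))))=44321433 / 22528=1967.39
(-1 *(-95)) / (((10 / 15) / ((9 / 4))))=2565 / 8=320.62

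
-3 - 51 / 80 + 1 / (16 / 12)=-231 / 80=-2.89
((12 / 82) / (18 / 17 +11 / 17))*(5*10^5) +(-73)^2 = 57336181 / 1189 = 48222.19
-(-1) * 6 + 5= 11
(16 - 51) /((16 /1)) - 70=-1155 /16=-72.19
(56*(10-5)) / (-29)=-280 / 29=-9.66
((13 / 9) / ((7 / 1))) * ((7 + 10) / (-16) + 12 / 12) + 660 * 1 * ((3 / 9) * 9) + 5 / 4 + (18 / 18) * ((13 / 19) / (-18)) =12647975 / 6384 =1981.20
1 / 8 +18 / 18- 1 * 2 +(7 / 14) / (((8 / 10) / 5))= 9 / 4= 2.25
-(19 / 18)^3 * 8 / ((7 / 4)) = -27436 / 5103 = -5.38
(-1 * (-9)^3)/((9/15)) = 1215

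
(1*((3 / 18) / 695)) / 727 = 1 / 3031590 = 0.00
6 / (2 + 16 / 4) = 1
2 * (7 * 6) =84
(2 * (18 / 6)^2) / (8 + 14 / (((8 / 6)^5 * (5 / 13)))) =46080 / 42593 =1.08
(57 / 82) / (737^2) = 57 / 44539858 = 0.00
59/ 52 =1.13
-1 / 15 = -0.07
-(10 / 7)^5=-100000 / 16807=-5.95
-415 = -415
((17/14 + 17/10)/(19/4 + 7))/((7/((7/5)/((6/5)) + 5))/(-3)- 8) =-7548/254975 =-0.03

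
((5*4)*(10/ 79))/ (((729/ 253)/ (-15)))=-253000/ 19197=-13.18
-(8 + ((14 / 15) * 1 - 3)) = -5.93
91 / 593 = 0.15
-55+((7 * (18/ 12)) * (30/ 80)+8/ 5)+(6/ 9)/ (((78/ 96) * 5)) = -153811/ 3120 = -49.30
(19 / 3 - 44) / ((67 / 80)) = -9040 / 201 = -44.98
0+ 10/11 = 10/11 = 0.91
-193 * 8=-1544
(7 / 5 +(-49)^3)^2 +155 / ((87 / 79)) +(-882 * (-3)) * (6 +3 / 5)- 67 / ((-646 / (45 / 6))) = 38894524945925911 / 2810100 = 13840975390.88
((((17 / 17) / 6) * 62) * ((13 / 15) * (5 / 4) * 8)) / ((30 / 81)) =1209 / 5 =241.80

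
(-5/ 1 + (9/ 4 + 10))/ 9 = 29/ 36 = 0.81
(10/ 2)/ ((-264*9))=-5/ 2376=-0.00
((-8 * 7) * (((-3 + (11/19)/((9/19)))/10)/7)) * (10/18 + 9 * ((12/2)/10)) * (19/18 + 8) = 1397888/18225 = 76.70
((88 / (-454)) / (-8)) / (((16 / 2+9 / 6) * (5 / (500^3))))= 275000000 / 4313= 63760.72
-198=-198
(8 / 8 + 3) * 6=24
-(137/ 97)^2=-18769/ 9409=-1.99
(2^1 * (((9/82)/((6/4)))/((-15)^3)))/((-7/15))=2/21525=0.00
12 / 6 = 2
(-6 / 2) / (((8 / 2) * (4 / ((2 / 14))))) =-3 / 112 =-0.03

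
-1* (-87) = 87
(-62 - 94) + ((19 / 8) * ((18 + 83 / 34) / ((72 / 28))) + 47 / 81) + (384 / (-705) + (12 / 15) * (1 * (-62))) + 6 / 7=-13469765137 / 72485280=-185.83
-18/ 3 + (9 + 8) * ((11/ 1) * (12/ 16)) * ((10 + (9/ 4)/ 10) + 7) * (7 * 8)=2705583/ 20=135279.15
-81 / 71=-1.14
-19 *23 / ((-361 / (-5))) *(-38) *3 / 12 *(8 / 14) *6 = 1380 / 7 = 197.14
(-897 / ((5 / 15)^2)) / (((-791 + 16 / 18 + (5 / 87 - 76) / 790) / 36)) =59924587320 / 162932831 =367.79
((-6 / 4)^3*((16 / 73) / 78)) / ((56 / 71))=-639 / 53144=-0.01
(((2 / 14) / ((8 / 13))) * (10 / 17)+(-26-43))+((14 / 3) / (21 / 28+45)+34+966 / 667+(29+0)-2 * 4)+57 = 338654525 / 7578396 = 44.69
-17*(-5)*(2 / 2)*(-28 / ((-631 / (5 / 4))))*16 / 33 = 2.29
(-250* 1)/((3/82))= -20500/3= -6833.33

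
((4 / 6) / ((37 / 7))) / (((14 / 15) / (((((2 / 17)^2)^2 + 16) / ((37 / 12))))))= 80181120 / 114340249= 0.70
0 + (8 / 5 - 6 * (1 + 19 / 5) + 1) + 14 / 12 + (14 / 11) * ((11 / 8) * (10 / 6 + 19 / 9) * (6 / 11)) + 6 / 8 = -4549 / 220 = -20.68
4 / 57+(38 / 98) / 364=72427 / 1016652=0.07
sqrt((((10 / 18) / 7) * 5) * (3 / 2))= 5 * sqrt(42) / 42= 0.77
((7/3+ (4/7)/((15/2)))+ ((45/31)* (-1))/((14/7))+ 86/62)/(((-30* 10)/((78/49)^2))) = -3378479/130254250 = -0.03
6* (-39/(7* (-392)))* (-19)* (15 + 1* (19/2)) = -39.70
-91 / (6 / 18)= -273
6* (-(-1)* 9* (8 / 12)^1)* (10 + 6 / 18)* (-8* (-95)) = 282720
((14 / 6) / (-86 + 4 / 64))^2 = 12544 / 17015625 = 0.00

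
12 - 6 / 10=57 / 5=11.40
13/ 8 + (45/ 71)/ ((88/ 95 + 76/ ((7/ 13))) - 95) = 29130223/ 17778968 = 1.64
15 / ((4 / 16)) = 60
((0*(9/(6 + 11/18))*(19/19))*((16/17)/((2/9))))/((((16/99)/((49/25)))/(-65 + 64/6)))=0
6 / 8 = 3 / 4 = 0.75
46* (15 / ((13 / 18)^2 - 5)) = -223560 / 1451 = -154.07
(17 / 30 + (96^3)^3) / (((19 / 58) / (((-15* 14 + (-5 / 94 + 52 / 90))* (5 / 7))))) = -76266836790301660355771179 / 241110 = -316315527312436897498.12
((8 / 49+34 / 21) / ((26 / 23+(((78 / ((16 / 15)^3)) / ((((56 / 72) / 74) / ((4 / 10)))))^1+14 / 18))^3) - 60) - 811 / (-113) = -35749215265600796204042287803119 / 676773550849754225145837095375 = -52.82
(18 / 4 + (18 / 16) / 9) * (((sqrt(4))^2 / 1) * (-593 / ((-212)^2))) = -21941 / 89888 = -0.24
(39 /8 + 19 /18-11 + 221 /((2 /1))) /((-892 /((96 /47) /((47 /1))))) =-7591 /1477821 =-0.01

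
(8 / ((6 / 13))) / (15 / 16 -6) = -832 / 243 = -3.42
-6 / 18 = -1 / 3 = -0.33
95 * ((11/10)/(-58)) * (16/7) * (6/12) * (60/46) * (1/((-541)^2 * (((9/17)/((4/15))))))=-56848/12298748301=-0.00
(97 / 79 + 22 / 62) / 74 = 1938 / 90613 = 0.02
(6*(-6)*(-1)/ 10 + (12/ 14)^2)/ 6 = 177/ 245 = 0.72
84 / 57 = 28 / 19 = 1.47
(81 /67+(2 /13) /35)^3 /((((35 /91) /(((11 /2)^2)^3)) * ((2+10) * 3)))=89654869313180843309 /25105433502240000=3571.13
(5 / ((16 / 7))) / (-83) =-35 / 1328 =-0.03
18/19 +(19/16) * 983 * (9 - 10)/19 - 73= -40581/304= -133.49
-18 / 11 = -1.64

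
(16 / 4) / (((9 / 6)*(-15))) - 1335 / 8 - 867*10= -8837.05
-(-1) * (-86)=-86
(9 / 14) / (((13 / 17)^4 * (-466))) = -751689 / 186331964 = -0.00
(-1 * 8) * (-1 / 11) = 8 / 11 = 0.73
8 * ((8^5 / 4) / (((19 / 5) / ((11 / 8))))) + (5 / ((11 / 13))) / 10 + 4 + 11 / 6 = 14872508 / 627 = 23720.11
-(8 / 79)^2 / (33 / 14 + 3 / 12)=-1792 / 455593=-0.00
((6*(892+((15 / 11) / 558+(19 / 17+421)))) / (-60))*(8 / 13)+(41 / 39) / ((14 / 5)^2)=-3577543715 / 44312268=-80.73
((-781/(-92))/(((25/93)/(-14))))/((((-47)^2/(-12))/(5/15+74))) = 226760226/1270175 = 178.53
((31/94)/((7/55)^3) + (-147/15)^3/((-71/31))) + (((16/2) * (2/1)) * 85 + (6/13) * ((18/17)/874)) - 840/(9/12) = 22409722508958821/27635291251750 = 810.91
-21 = -21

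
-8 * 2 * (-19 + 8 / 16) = 296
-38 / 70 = -19 / 35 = -0.54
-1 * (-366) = 366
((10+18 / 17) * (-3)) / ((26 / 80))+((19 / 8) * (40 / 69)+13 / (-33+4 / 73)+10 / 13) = -283037452 / 2821065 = -100.33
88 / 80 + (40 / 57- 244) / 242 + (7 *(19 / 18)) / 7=118993 / 103455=1.15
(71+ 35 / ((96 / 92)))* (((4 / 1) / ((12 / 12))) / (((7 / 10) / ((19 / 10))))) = 47671 / 42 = 1135.02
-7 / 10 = -0.70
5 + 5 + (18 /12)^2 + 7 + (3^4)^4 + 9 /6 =172186967 /4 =43046741.75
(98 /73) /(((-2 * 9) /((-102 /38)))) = 833 /4161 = 0.20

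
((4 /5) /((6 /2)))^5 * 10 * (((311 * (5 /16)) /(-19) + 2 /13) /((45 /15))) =-2509696 /112539375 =-0.02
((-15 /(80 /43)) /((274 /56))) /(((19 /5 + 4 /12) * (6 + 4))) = -2709 /67952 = -0.04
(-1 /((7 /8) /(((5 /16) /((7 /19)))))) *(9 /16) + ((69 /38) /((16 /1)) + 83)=76871 /931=82.57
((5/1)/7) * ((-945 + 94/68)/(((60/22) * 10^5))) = -352913/142800000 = -0.00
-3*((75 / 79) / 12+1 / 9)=-541 / 948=-0.57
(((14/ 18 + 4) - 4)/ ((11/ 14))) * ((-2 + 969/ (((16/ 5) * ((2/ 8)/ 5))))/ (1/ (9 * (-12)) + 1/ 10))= 726510/ 11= 66046.36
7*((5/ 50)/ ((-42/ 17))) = -17/ 60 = -0.28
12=12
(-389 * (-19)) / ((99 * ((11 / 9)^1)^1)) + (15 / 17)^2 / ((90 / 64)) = 61.64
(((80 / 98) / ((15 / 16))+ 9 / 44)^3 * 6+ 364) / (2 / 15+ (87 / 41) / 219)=250696017103250095 / 96525086284704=2597.21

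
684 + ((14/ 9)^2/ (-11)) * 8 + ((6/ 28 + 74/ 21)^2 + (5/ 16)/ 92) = 696.22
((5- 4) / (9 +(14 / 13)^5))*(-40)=-14851720 / 3879461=-3.83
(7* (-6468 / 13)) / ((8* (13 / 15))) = -169785 / 338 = -502.32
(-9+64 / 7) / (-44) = -1 / 308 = -0.00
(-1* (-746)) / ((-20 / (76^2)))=-1077224 / 5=-215444.80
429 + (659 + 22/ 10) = 5451/ 5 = 1090.20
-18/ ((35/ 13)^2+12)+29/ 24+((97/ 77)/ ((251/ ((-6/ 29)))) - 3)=-119364982325/ 43758028776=-2.73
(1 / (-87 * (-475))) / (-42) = -1 / 1735650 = -0.00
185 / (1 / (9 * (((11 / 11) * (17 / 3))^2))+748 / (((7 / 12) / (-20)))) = -374255 / 51881273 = -0.01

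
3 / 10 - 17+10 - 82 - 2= -907 / 10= -90.70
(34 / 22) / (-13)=-17 / 143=-0.12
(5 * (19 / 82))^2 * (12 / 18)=9025 / 10086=0.89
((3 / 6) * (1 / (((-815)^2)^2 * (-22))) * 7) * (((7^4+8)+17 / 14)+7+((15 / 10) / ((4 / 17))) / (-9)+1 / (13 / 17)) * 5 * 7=-7392707 / 242268916375200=-0.00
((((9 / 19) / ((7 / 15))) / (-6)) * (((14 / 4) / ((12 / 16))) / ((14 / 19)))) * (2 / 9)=-5 / 21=-0.24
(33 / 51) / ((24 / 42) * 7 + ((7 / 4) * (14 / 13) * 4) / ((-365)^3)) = 6953678875 / 42986376834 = 0.16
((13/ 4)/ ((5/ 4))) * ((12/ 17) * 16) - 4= 2156/ 85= 25.36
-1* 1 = -1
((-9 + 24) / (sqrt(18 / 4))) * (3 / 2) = 15 * sqrt(2) / 2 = 10.61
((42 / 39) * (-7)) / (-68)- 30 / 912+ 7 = 237763 / 33592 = 7.08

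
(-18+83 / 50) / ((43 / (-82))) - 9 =554 / 25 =22.16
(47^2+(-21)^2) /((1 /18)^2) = 858600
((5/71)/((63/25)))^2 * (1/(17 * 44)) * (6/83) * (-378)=-15625/547689527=-0.00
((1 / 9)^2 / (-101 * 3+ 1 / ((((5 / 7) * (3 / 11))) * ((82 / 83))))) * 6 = -820 / 3296691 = -0.00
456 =456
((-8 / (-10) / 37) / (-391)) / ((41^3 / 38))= -152 / 4985400535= -0.00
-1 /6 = -0.17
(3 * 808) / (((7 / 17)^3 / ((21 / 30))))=24304.31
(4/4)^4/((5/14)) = 14/5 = 2.80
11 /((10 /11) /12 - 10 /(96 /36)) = -1452 /485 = -2.99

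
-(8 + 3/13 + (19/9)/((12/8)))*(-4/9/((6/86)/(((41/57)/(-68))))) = -350837/540189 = -0.65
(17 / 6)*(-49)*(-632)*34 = 8949752 / 3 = 2983250.67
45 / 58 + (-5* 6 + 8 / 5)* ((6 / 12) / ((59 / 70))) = -16.07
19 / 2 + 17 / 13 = 281 / 26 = 10.81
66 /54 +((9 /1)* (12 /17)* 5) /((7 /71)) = 346369 /1071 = 323.41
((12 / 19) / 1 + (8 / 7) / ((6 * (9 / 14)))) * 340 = 315.48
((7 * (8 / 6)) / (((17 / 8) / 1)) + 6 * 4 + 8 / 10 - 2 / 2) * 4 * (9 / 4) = 21567 / 85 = 253.73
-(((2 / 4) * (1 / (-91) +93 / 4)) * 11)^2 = -8658116401 / 529984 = -16336.56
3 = 3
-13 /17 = -0.76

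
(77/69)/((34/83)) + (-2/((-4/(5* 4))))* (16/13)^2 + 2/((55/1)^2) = 21435455923/1199333850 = 17.87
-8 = -8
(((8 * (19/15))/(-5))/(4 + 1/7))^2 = 1132096/4730625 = 0.24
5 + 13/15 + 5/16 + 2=1963/240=8.18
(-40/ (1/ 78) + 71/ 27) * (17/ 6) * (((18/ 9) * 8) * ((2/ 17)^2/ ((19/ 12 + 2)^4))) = -689512448/ 58119617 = -11.86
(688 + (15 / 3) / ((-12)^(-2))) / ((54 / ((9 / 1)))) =704 / 3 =234.67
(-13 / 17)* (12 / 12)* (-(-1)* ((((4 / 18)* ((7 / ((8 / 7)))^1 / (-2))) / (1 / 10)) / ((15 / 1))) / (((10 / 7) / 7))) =31213 / 18360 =1.70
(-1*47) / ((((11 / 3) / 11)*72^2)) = -0.03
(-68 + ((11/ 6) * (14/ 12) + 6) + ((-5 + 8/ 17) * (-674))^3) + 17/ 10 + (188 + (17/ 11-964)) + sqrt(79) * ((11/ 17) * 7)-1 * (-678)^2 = 77 * sqrt(79)/ 17 + 276764272180425373/ 9727740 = 28451035139.92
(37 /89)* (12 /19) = 444 /1691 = 0.26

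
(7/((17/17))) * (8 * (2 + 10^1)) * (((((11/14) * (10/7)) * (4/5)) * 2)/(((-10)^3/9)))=-9504/875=-10.86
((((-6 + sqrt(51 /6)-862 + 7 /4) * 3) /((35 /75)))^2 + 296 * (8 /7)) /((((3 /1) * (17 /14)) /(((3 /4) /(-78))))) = -1430185073 /17472 + 334125 * sqrt(34) /3536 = -81304.85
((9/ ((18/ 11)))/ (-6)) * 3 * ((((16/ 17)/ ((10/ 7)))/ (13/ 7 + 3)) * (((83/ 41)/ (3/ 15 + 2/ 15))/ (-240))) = 44737/ 4739600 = 0.01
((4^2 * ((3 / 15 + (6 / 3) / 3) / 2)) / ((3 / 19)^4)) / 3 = 13553384 / 3645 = 3718.35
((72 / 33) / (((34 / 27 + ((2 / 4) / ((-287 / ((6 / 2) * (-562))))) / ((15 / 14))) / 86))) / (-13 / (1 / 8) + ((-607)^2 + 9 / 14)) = 4998105 / 39253858468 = 0.00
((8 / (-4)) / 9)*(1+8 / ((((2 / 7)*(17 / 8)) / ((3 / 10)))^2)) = -42674 / 65025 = -0.66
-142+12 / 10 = -704 / 5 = -140.80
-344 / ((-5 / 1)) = 68.80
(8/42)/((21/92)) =368/441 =0.83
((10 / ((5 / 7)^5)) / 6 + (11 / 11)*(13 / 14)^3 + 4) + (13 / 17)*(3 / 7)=1232567311 / 87465000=14.09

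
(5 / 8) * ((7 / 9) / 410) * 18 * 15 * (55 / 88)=0.20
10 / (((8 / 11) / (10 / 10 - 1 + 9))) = 495 / 4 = 123.75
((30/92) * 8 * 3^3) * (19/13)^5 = 4011280380/8539739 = 469.72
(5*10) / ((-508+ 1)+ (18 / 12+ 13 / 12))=-600 / 6053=-0.10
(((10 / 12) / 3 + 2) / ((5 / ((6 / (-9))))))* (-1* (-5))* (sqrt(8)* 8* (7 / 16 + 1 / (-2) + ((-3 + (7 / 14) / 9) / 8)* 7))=15580* sqrt(2) / 243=90.67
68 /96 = 17 /24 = 0.71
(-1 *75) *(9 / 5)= -135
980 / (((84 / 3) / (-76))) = -2660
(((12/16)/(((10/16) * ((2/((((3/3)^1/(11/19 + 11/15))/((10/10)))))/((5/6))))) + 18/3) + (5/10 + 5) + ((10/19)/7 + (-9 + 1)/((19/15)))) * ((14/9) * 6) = 561131/10659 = 52.64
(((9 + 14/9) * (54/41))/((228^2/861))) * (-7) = -245/152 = -1.61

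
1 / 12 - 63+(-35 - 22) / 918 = -38543 / 612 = -62.98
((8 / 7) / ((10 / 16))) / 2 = 32 / 35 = 0.91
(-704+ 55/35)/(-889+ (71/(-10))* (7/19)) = 311410/395283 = 0.79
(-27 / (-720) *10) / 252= 1 / 672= 0.00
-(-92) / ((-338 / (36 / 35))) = -1656 / 5915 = -0.28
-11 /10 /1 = -11 /10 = -1.10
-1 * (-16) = 16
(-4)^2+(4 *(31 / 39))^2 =39712 / 1521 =26.11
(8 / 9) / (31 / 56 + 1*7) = 448 / 3807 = 0.12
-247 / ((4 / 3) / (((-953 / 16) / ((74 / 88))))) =7767903 / 592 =13121.46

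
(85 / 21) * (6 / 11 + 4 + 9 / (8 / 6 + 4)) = 93245 / 3696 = 25.23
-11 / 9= -1.22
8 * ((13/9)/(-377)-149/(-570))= 51092/24795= 2.06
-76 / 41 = -1.85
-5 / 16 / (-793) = 5 / 12688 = 0.00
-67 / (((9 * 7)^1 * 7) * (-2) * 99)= 67 / 87318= 0.00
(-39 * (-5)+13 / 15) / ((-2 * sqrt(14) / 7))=-1469 * sqrt(14) / 30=-183.22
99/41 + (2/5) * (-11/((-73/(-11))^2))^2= 2.44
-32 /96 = -1 /3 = -0.33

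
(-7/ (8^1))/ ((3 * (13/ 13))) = -0.29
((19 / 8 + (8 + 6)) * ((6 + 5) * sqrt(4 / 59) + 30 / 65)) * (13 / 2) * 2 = 393 / 4 + 18733 * sqrt(59) / 236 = 707.96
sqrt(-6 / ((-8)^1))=sqrt(3) / 2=0.87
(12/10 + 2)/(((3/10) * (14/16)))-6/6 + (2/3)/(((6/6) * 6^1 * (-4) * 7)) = 2819/252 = 11.19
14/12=7/6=1.17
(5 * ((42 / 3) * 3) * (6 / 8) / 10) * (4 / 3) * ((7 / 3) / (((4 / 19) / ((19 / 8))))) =17689 / 32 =552.78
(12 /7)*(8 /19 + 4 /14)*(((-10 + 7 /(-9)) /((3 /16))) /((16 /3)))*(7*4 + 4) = -1167104 /2793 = -417.87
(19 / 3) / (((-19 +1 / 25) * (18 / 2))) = -0.04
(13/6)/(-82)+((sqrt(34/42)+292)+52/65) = sqrt(357)/21+720223/2460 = 293.67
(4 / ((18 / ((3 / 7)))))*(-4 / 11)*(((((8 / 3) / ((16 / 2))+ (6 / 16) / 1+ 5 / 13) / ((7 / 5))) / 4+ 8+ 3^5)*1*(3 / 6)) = -2194441 / 504504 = -4.35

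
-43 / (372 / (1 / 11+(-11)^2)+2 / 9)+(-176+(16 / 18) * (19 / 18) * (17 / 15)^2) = -3755606467 / 19992825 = -187.85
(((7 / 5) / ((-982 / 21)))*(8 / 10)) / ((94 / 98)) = -14406 / 576925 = -0.02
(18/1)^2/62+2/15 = 5.36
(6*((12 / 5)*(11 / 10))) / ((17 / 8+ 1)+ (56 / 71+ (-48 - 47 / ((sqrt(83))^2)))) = -18669024 / 52627475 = -0.35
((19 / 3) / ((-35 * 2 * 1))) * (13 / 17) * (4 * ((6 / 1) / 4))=-247 / 595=-0.42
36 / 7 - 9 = -27 / 7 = -3.86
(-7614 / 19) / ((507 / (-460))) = 1167480 / 3211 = 363.59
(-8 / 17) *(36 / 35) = -288 / 595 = -0.48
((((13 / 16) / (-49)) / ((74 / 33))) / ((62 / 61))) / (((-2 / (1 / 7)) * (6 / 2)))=8723 / 50357888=0.00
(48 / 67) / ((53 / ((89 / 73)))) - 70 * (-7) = 127023542 / 259223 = 490.02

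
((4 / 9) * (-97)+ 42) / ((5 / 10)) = -20 / 9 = -2.22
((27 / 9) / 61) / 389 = 3 / 23729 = 0.00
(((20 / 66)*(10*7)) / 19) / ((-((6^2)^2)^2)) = -175 / 263279808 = -0.00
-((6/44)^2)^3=-729/113379904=-0.00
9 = 9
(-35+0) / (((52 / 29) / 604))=-153265 / 13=-11789.62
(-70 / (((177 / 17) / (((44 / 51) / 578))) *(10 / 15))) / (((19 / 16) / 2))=-24640 / 971907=-0.03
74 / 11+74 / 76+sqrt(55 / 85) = sqrt(187) / 17+3219 / 418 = 8.51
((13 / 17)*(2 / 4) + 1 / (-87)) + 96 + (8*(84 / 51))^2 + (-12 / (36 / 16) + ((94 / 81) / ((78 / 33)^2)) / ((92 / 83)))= 5590826606453 / 21109861656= 264.84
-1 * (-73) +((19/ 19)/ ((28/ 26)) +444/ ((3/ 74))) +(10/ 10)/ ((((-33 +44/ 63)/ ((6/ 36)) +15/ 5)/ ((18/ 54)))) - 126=10899.93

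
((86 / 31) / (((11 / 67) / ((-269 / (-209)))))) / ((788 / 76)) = 1549978 / 738947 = 2.10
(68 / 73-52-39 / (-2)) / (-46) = 4609 / 6716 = 0.69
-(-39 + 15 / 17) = 38.12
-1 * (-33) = 33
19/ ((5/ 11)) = 209/ 5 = 41.80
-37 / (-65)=0.57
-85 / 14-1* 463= -6567 / 14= -469.07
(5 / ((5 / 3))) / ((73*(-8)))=-3 / 584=-0.01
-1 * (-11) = 11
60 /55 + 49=551 /11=50.09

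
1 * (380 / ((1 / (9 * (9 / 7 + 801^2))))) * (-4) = -61439834880 / 7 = -8777119268.57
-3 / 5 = -0.60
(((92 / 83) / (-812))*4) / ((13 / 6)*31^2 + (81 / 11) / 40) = -0.00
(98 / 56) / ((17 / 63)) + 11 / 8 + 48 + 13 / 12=23233 / 408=56.94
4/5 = 0.80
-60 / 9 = -20 / 3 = -6.67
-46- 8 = -54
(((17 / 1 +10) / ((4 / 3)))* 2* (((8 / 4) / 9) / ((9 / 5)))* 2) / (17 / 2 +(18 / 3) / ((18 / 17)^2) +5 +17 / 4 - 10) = 216 / 283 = 0.76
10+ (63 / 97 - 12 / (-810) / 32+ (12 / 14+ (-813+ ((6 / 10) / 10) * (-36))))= -5893347517 / 7333200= -803.65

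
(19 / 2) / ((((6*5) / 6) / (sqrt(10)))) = 19*sqrt(10) / 10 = 6.01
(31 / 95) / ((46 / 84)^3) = 2296728 / 1155865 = 1.99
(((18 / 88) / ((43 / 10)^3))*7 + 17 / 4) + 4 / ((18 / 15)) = 79775507 / 10494924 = 7.60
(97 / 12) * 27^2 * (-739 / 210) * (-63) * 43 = 2247047001 / 40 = 56176175.02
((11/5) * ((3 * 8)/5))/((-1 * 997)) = -264/24925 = -0.01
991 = 991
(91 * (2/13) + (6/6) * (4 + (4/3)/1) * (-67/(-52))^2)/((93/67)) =776329/47151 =16.46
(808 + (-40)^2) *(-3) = -7224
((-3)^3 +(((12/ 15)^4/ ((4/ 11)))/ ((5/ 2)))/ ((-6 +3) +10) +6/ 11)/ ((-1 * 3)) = 6350137/ 721875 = 8.80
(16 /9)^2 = 256 /81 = 3.16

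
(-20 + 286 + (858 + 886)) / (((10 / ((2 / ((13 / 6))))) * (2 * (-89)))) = -1206 / 1157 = -1.04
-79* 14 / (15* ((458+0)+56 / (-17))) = -9401 / 57975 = -0.16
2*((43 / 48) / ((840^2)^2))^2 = 1849 / 285553026556703539200000000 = 0.00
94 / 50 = 47 / 25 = 1.88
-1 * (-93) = 93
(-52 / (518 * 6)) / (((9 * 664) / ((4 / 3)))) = -13 / 3482514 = -0.00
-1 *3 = -3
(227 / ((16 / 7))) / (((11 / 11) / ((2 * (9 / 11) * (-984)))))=-1759023 / 11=-159911.18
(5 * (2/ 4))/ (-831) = -5/ 1662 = -0.00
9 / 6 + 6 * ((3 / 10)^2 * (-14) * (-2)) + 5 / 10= 17.12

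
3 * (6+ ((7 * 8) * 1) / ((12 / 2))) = 46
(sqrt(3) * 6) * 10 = 60 * sqrt(3) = 103.92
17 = 17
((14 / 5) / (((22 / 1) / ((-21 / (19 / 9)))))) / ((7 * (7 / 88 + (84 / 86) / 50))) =-46440 / 25441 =-1.83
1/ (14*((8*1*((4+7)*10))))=1/ 12320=0.00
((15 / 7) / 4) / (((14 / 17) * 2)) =255 / 784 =0.33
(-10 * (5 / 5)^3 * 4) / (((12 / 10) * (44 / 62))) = -1550 / 33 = -46.97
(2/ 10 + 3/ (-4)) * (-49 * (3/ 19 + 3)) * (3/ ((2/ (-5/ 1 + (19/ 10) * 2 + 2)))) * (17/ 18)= 9163/ 95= 96.45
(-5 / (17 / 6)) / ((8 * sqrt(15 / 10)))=-0.18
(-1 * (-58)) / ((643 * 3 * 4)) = 29 / 3858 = 0.01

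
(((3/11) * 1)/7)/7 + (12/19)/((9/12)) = 8681/10241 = 0.85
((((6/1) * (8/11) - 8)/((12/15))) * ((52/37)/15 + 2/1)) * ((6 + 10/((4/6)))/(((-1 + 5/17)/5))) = 1728475/1221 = 1415.62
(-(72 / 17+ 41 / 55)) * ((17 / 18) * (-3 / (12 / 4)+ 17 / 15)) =-4657 / 7425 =-0.63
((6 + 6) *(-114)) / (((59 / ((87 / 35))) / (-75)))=1785240 / 413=4322.62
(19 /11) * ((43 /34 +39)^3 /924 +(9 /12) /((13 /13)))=49266317539 /399485856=123.32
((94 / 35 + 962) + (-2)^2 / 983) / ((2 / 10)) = 33190152 / 6881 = 4823.45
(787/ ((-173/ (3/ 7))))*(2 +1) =-5.85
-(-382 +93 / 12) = 1497 / 4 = 374.25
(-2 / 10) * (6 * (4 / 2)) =-12 / 5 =-2.40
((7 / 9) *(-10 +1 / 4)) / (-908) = 91 / 10896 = 0.01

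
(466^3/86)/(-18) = -25298674/387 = -65371.25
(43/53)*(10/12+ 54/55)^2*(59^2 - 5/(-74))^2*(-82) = -41975347731020268563/15802914600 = -2656177597.20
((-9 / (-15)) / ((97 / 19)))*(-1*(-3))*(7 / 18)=133 / 970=0.14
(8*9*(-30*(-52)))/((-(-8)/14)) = 196560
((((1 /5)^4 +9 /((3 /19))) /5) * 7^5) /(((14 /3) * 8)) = 128307039 /25000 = 5132.28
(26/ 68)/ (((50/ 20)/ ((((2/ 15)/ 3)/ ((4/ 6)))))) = 13/ 1275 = 0.01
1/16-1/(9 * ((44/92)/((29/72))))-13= -185771/14256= -13.03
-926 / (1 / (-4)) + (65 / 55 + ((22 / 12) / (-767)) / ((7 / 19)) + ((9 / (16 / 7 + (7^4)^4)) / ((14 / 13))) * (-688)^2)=27766433413133462521343 / 7493959377584401722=3705.18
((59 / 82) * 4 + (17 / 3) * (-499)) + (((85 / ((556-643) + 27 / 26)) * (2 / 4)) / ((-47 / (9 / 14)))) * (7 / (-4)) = -19465564325 / 6890952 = -2824.80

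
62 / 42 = 31 / 21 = 1.48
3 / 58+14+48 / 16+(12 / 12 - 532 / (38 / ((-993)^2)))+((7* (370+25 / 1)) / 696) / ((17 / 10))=-81668401757 / 5916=-13804665.61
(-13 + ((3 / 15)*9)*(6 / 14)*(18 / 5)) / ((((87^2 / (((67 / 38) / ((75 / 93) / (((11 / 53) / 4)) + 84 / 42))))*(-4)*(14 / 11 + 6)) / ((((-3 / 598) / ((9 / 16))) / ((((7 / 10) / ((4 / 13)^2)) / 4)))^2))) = 1841586638848 / 16952390151860287022535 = 0.00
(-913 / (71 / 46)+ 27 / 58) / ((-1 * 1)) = 2433967 / 4118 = 591.06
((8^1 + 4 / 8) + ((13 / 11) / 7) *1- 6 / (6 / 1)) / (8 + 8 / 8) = 1181 / 1386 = 0.85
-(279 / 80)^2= -77841 / 6400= -12.16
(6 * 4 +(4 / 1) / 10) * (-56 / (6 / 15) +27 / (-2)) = -18727 / 5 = -3745.40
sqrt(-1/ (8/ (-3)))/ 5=sqrt(6)/ 20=0.12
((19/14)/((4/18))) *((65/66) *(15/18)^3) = 154375/44352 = 3.48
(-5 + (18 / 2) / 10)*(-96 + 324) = -4674 / 5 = -934.80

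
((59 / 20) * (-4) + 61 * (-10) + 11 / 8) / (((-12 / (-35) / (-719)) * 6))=124903961 / 576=216847.15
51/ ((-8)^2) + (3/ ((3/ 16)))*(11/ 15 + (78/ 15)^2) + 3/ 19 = 445.33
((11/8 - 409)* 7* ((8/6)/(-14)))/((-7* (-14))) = 1087/392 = 2.77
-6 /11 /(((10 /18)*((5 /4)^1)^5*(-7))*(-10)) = -27648 /6015625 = -0.00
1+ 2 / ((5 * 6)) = 16 / 15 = 1.07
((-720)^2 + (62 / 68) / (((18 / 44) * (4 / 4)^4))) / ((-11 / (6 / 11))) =-158631082 / 6171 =-25705.90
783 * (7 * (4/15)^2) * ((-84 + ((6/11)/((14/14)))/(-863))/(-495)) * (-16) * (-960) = 2652173991936/2610575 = 1015934.80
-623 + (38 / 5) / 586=-912676 / 1465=-622.99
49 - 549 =-500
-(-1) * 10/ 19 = 10/ 19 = 0.53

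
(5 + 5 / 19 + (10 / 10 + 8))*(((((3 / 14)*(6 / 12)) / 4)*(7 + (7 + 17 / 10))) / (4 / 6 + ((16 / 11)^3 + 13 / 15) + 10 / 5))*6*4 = 1529011539 / 70214956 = 21.78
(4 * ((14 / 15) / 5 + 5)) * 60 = 6224 / 5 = 1244.80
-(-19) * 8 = 152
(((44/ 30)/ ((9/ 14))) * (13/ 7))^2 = 327184/ 18225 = 17.95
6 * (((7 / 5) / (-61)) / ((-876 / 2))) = 0.00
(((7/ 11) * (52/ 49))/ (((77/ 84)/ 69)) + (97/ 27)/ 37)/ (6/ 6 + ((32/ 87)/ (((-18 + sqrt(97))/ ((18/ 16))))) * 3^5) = -4.49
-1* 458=-458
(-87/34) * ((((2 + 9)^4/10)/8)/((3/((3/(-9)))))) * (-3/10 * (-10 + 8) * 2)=424589/6800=62.44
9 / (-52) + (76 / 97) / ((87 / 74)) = 216497 / 438828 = 0.49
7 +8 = 15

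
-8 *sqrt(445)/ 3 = -56.25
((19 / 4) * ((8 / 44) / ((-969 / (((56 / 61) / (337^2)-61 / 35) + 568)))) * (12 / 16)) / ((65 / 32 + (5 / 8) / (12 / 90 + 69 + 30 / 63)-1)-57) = 364919145020356 / 53949878872046745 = 0.01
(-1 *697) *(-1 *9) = 6273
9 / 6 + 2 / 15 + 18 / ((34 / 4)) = 1913 / 510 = 3.75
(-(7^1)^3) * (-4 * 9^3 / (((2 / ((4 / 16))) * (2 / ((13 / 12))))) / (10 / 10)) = 1083537 / 16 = 67721.06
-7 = -7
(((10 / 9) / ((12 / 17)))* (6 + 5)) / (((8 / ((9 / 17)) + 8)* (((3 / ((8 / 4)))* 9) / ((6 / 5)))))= 187 / 2808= 0.07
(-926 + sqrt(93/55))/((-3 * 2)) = 463/3-sqrt(5115)/330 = 154.12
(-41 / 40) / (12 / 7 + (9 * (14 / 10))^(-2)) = -162729 / 273160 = -0.60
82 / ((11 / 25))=2050 / 11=186.36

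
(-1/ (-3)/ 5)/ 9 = 1/ 135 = 0.01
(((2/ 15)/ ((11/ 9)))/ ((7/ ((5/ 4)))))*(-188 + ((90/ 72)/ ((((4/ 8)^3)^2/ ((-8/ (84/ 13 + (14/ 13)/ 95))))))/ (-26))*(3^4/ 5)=-89452674/ 1538845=-58.13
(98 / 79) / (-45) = -98 / 3555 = -0.03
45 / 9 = 5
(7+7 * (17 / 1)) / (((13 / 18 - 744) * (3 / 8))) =-6048 / 13379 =-0.45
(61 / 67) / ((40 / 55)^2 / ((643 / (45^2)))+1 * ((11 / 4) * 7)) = 18983932 / 436118477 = 0.04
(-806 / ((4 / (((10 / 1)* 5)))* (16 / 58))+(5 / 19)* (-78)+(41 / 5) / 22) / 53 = -305491359 / 443080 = -689.47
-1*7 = -7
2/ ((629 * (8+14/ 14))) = 2/ 5661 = 0.00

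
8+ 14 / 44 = 183 / 22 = 8.32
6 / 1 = 6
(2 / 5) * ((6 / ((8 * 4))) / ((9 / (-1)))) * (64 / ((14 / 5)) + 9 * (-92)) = 1409 / 210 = 6.71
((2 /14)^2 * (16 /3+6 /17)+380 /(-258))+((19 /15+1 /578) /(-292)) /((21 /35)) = -4365677879 /3200499288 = -1.36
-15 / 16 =-0.94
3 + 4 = 7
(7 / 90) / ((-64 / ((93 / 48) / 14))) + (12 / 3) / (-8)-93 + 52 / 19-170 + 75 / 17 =-15261982493 / 59535360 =-256.35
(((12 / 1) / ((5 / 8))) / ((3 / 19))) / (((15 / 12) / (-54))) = -131328 / 25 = -5253.12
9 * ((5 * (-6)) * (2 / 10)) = -54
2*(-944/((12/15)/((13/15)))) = -6136/3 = -2045.33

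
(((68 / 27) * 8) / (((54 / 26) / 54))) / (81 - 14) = 14144 / 1809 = 7.82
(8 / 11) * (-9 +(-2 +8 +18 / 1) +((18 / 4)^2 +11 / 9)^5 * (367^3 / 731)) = 13642553399526304235099 / 60776065152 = 224472468979.47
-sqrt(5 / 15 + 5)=-4*sqrt(3) / 3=-2.31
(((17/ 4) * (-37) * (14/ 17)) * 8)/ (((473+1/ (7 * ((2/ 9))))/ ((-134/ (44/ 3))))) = 1457652/ 72941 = 19.98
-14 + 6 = -8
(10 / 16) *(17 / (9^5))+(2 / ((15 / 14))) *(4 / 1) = 7.47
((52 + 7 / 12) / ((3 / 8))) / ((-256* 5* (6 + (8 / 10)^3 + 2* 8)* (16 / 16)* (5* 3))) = -3155 / 9725184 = -0.00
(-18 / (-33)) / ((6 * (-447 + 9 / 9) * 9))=-1 / 44154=-0.00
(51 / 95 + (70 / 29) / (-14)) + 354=976274 / 2755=354.36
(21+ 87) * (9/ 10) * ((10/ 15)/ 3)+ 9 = 153/ 5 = 30.60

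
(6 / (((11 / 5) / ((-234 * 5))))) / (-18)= 1950 / 11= 177.27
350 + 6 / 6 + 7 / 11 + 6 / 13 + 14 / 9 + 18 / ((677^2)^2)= 95611719821458798 / 270354262774167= 353.65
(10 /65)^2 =4 /169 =0.02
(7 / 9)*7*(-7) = -343 / 9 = -38.11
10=10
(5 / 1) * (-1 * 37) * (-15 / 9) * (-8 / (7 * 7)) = -7400 / 147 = -50.34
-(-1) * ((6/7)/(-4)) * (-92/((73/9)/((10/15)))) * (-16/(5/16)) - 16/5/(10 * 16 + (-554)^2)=-2324653348/28020685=-82.96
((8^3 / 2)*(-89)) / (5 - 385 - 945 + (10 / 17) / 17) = 6584576 / 382915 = 17.20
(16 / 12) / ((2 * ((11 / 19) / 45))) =570 / 11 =51.82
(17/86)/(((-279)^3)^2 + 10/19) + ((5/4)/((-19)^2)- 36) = -20029734665897965736367/556435038333878352028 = -36.00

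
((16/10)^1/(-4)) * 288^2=-165888/5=-33177.60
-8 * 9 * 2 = -144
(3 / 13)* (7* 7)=147 / 13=11.31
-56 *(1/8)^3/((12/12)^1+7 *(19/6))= -21/4448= -0.00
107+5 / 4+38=585 / 4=146.25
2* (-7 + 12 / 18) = -38 / 3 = -12.67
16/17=0.94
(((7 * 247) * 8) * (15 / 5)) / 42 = 988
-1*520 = -520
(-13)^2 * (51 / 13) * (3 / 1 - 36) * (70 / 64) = -765765 / 32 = -23930.16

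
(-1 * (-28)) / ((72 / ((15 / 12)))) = 35 / 72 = 0.49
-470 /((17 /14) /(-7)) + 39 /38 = 1750943 /646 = 2710.44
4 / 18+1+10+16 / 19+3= 2576 / 171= 15.06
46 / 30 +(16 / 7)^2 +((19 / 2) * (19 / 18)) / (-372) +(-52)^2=8894016403 / 3281040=2710.73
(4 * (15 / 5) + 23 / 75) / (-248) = -923 / 18600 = -0.05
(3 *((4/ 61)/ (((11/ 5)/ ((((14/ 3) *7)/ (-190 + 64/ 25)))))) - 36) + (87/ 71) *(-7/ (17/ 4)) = -38.03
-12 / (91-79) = -1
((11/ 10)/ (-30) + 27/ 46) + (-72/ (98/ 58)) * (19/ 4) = -68248147/ 338100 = -201.86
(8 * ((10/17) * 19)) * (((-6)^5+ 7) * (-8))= 5557120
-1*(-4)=4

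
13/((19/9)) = 117/19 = 6.16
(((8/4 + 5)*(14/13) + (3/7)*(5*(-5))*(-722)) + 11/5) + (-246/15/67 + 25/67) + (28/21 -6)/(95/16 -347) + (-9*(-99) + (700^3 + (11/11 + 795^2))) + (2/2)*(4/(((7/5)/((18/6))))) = 343640671.17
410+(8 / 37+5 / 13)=197499 / 481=410.60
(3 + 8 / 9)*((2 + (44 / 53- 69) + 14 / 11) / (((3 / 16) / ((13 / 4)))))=-4374.54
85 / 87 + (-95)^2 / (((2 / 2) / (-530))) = -4783249.02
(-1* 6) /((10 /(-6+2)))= 12 /5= 2.40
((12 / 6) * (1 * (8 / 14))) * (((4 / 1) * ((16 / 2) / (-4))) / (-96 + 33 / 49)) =448 / 4671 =0.10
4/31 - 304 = -9420/31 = -303.87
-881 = -881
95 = 95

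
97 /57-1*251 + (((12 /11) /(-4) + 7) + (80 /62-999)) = -24107335 /19437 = -1240.28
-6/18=-1/3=-0.33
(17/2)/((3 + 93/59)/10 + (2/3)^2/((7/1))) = 63189/3874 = 16.31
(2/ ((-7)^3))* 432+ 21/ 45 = -10559/ 5145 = -2.05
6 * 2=12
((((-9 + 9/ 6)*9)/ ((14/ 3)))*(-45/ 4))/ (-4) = -18225/ 448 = -40.68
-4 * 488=-1952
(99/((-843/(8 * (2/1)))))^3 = -147197952/22188041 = -6.63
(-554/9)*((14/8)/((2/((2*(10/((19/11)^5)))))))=-1561389445/22284891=-70.06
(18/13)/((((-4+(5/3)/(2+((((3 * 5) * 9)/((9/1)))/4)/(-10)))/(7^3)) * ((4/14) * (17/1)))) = -32.87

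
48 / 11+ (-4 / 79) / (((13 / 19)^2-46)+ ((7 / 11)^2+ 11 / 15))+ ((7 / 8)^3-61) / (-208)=12530266488820877 / 2691887560400896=4.65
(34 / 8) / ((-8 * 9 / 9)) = -17 / 32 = -0.53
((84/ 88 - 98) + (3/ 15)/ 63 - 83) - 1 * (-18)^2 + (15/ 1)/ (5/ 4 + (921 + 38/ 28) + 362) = -41911692787/ 83153070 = -504.03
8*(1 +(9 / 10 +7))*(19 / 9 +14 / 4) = 17978 / 45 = 399.51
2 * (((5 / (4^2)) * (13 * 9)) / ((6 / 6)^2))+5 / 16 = 73.44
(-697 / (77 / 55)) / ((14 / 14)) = -3485 / 7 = -497.86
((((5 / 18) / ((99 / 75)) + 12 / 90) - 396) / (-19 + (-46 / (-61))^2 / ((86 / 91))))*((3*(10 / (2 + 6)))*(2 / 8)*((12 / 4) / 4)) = 188019365297 / 12434522496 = 15.12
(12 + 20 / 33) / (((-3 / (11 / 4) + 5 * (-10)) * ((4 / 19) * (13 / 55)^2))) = -229900 / 10959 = -20.98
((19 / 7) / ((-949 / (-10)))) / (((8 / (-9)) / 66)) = -28215 / 13286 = -2.12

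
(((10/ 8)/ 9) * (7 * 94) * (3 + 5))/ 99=6580/ 891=7.38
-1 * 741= -741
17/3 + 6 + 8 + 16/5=343/15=22.87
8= 8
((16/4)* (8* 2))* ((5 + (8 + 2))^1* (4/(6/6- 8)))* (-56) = 30720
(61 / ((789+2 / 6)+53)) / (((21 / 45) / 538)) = 1476810 / 17689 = 83.49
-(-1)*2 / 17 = 2 / 17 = 0.12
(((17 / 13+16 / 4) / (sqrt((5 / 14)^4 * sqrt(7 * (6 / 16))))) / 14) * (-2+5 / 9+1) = -184 * 42^(3 / 4) / 2925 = -1.04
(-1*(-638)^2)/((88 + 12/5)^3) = -12720125/23086352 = -0.55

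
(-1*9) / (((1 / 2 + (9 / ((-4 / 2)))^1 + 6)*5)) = -9 / 10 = -0.90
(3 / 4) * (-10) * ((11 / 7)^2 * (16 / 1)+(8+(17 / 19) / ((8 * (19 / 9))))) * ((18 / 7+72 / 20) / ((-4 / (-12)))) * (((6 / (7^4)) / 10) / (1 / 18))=-44160522921 / 1486495115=-29.71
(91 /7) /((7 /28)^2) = 208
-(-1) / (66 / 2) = 1 / 33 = 0.03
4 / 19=0.21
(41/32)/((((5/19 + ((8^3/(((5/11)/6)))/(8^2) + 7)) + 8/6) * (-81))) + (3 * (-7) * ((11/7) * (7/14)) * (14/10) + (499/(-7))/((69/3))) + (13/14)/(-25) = -424216697609/16168852800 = -26.24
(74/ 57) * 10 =740/ 57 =12.98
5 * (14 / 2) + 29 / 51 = 1814 / 51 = 35.57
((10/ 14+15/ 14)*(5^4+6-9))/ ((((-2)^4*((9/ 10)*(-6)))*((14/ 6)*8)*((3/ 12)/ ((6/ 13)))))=-38875/ 30576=-1.27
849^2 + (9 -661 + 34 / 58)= 20884338 / 29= 720149.59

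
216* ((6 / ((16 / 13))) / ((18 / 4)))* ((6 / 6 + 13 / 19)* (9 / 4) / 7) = 16848 / 133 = 126.68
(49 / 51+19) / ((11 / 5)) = 5090 / 561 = 9.07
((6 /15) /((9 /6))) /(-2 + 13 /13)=-4 /15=-0.27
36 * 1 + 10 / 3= 118 / 3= 39.33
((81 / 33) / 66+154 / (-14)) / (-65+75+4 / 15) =-5685 / 5324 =-1.07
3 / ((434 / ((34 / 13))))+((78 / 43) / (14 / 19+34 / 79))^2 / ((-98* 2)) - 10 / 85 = -23686791648019 / 211696000408256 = -0.11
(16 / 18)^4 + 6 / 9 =8470 / 6561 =1.29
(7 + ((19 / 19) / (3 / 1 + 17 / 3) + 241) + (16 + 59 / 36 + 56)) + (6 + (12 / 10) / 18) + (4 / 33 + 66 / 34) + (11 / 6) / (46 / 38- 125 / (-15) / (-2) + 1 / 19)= 47688510637 / 144838980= 329.25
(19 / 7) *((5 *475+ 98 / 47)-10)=2113807 / 329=6424.95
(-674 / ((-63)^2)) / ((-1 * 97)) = 674 / 384993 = 0.00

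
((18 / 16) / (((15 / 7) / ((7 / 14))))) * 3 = 63 / 80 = 0.79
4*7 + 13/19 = 545/19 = 28.68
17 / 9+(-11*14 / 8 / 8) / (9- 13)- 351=-401483 / 1152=-348.51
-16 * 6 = -96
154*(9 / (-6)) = -231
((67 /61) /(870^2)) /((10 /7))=469 /461709000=0.00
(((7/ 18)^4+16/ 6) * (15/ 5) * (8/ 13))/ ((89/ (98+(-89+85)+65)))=14963861/ 1686906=8.87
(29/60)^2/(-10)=-841/36000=-0.02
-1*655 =-655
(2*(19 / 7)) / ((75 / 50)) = 76 / 21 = 3.62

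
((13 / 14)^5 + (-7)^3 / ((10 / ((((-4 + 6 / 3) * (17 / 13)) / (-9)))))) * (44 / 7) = -32107298729 / 550597320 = -58.31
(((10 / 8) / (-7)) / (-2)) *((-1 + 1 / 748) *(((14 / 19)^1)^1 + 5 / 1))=-407115 / 795872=-0.51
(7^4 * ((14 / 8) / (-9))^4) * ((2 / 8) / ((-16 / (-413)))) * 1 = 2380862813 / 107495424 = 22.15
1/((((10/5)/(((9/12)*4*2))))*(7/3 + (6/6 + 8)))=9/34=0.26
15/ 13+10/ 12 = 155/ 78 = 1.99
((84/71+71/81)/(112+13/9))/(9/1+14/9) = 2369/1377329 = 0.00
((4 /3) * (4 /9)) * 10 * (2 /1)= 320 /27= 11.85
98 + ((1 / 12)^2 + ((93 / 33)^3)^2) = 152802570457 / 255104784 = 598.98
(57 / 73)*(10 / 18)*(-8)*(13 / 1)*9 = -29640 / 73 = -406.03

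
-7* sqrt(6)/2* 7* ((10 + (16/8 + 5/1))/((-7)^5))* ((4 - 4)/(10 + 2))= 0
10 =10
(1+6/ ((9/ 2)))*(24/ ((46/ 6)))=168/ 23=7.30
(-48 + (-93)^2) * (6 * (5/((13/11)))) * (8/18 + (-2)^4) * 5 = 233373800/13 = 17951830.77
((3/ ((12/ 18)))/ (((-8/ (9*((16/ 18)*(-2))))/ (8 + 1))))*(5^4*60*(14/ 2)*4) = 85050000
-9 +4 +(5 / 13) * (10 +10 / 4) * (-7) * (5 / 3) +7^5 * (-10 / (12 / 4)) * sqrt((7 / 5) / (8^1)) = -23497.33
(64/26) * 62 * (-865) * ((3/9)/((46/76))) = -65214080/897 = -72702.43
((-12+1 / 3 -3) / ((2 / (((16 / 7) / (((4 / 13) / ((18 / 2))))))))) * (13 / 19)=-44616 / 133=-335.46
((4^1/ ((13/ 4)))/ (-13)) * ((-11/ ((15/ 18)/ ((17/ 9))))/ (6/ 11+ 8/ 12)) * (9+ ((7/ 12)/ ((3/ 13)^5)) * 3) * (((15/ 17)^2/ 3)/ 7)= 315543679/ 1628991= 193.70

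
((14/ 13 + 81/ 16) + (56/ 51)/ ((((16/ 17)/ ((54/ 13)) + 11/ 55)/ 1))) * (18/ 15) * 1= 5323029/ 509080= 10.46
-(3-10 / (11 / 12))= 87 / 11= 7.91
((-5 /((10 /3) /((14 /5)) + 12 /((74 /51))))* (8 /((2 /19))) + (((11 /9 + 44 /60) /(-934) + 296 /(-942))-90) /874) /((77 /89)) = -37985775705893861 /816107993499645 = -46.55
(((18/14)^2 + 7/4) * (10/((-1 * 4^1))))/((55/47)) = -31349/4312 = -7.27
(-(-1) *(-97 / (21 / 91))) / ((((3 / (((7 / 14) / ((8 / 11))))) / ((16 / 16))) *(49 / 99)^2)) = -15105519 / 38416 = -393.21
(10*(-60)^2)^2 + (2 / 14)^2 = 63504000001 / 49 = 1296000000.02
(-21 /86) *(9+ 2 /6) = -98 /43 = -2.28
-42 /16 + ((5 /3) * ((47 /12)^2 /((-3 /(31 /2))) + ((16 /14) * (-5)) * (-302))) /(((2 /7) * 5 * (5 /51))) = 169259359 /8640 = 19590.20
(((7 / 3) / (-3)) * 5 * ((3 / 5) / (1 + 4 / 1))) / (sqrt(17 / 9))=-7 * sqrt(17) / 85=-0.34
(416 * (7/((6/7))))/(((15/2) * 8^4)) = 637/5760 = 0.11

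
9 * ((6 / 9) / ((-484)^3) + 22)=11224610493 / 56689952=198.00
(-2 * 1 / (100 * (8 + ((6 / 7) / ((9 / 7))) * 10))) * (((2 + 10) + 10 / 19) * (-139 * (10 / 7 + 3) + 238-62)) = 156927 / 20900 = 7.51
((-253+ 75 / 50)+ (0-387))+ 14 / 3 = -3803 / 6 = -633.83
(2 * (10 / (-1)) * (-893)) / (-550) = -1786 / 55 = -32.47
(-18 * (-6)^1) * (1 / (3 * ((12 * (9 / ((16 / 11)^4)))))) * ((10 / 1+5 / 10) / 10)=114688 / 73205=1.57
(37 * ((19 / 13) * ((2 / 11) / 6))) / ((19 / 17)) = 629 / 429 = 1.47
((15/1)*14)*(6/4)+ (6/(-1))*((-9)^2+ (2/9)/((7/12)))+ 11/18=-21757/126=-172.67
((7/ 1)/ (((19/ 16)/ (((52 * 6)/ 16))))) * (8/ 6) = 2912/ 19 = 153.26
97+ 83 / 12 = 1247 / 12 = 103.92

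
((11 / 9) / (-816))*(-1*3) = 11 / 2448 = 0.00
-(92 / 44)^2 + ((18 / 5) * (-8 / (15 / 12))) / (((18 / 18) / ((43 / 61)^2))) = -178078129 / 11256025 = -15.82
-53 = -53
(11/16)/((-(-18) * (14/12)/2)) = 11/168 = 0.07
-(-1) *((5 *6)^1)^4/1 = 810000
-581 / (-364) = 83 / 52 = 1.60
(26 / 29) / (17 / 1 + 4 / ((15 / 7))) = 390 / 8207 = 0.05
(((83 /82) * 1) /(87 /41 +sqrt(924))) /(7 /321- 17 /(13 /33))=10044411 /185470695500- 115453 * sqrt(231) /2261837750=-0.00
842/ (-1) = -842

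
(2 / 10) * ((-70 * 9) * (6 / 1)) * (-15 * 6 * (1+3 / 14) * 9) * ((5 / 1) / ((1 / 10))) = 37179000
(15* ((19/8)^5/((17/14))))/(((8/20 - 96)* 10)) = -259990395/266272768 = -0.98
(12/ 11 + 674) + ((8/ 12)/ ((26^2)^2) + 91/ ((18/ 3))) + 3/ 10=26034379751/ 37700520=690.56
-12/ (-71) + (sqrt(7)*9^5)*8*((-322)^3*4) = -166908771500658.56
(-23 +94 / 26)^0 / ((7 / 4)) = 0.57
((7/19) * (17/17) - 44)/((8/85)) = -70465/152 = -463.59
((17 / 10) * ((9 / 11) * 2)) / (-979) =-153 / 53845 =-0.00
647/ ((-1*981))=-647/ 981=-0.66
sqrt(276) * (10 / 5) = 4 * sqrt(69) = 33.23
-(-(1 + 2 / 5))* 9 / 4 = 63 / 20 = 3.15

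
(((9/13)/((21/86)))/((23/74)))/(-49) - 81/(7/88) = -104451420/102557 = -1018.47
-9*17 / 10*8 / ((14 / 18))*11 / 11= -5508 / 35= -157.37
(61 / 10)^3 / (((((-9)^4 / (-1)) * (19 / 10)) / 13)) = -0.24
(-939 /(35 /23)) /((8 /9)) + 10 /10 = -194093 /280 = -693.19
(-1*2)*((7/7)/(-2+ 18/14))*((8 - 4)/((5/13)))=728/25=29.12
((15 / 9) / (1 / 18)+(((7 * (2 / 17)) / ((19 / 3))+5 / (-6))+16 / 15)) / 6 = 294221 / 58140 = 5.06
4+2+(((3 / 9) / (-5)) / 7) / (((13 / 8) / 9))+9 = 6801 / 455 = 14.95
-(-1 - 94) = 95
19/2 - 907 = -1795/2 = -897.50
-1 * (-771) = 771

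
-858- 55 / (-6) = -848.83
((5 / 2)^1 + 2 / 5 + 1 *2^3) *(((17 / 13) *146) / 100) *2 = 135269 / 3250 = 41.62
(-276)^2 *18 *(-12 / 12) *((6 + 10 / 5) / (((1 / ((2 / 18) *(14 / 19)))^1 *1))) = -17063424 / 19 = -898074.95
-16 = -16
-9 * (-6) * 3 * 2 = 324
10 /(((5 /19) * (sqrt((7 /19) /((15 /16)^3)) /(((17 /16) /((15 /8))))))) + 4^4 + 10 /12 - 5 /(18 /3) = 323 * sqrt(1995) /448 + 256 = 288.20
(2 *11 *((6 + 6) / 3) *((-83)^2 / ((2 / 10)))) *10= 30311600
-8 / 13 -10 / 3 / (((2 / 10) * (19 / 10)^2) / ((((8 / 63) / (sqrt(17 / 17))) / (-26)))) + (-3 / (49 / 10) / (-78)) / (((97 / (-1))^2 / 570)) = -34605094066 / 58418966151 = -0.59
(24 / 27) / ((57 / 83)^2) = 1.88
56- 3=53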